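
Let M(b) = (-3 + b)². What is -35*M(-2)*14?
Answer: -12250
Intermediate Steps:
-35*M(-2)*14 = -35*(-3 - 2)²*14 = -35*(-5)²*14 = -35*25*14 = -875*14 = -12250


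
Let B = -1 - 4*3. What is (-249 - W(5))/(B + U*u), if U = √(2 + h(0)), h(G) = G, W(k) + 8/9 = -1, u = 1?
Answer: 28912/1503 + 2224*√2/1503 ≈ 21.329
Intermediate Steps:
W(k) = -17/9 (W(k) = -8/9 - 1 = -17/9)
U = √2 (U = √(2 + 0) = √2 ≈ 1.4142)
B = -13 (B = -1 - 12 = -13)
(-249 - W(5))/(B + U*u) = (-249 - 1*(-17/9))/(-13 + √2*1) = (-249 + 17/9)/(-13 + √2) = -2224/(9*(-13 + √2))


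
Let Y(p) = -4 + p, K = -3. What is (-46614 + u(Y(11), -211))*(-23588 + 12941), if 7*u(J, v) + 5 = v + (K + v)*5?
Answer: 498255264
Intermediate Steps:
u(J, v) = -20/7 + 6*v/7 (u(J, v) = -5/7 + (v + (-3 + v)*5)/7 = -5/7 + (v + (-15 + 5*v))/7 = -5/7 + (-15 + 6*v)/7 = -5/7 + (-15/7 + 6*v/7) = -20/7 + 6*v/7)
(-46614 + u(Y(11), -211))*(-23588 + 12941) = (-46614 + (-20/7 + (6/7)*(-211)))*(-23588 + 12941) = (-46614 + (-20/7 - 1266/7))*(-10647) = (-46614 - 1286/7)*(-10647) = -327584/7*(-10647) = 498255264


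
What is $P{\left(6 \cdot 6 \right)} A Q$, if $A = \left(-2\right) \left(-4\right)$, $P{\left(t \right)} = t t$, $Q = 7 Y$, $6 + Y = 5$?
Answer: $-72576$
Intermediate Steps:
$Y = -1$ ($Y = -6 + 5 = -1$)
$Q = -7$ ($Q = 7 \left(-1\right) = -7$)
$P{\left(t \right)} = t^{2}$
$A = 8$
$P{\left(6 \cdot 6 \right)} A Q = \left(6 \cdot 6\right)^{2} \cdot 8 \left(-7\right) = 36^{2} \cdot 8 \left(-7\right) = 1296 \cdot 8 \left(-7\right) = 10368 \left(-7\right) = -72576$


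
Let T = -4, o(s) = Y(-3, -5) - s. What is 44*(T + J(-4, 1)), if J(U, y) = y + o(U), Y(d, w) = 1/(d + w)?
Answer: 77/2 ≈ 38.500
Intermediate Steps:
o(s) = -1/8 - s (o(s) = 1/(-3 - 5) - s = 1/(-8) - s = -1/8 - s)
J(U, y) = -1/8 + y - U (J(U, y) = y + (-1/8 - U) = -1/8 + y - U)
44*(T + J(-4, 1)) = 44*(-4 + (-1/8 + 1 - 1*(-4))) = 44*(-4 + (-1/8 + 1 + 4)) = 44*(-4 + 39/8) = 44*(7/8) = 77/2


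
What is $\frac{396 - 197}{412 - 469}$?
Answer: $- \frac{199}{57} \approx -3.4912$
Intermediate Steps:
$\frac{396 - 197}{412 - 469} = \frac{199}{-57} = 199 \left(- \frac{1}{57}\right) = - \frac{199}{57}$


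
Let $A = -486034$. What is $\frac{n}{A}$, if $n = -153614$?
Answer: $\frac{76807}{243017} \approx 0.31606$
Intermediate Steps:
$\frac{n}{A} = - \frac{153614}{-486034} = \left(-153614\right) \left(- \frac{1}{486034}\right) = \frac{76807}{243017}$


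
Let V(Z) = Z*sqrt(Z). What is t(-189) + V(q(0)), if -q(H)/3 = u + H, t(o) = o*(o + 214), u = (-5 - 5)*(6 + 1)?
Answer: -4725 + 210*sqrt(210) ≈ -1681.8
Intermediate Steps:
u = -70 (u = -10*7 = -70)
t(o) = o*(214 + o)
q(H) = 210 - 3*H (q(H) = -3*(-70 + H) = 210 - 3*H)
V(Z) = Z**(3/2)
t(-189) + V(q(0)) = -189*(214 - 189) + (210 - 3*0)**(3/2) = -189*25 + (210 + 0)**(3/2) = -4725 + 210**(3/2) = -4725 + 210*sqrt(210)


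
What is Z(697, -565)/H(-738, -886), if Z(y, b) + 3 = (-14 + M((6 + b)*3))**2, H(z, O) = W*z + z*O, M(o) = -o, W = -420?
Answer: 1382783/481914 ≈ 2.8694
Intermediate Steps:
H(z, O) = -420*z + O*z (H(z, O) = -420*z + z*O = -420*z + O*z)
Z(y, b) = -3 + (-32 - 3*b)**2 (Z(y, b) = -3 + (-14 - (6 + b)*3)**2 = -3 + (-14 - (18 + 3*b))**2 = -3 + (-14 + (-18 - 3*b))**2 = -3 + (-32 - 3*b)**2)
Z(697, -565)/H(-738, -886) = (-3 + (32 + 3*(-565))**2)/((-738*(-420 - 886))) = (-3 + (32 - 1695)**2)/((-738*(-1306))) = (-3 + (-1663)**2)/963828 = (-3 + 2765569)*(1/963828) = 2765566*(1/963828) = 1382783/481914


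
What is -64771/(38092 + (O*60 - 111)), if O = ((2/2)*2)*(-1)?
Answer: -64771/37861 ≈ -1.7108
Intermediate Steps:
O = -2 (O = ((2*(½))*2)*(-1) = (1*2)*(-1) = 2*(-1) = -2)
-64771/(38092 + (O*60 - 111)) = -64771/(38092 + (-2*60 - 111)) = -64771/(38092 + (-120 - 111)) = -64771/(38092 - 231) = -64771/37861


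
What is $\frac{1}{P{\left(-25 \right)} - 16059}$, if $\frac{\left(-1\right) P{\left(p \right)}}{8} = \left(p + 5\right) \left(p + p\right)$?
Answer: $- \frac{1}{24059} \approx -4.1564 \cdot 10^{-5}$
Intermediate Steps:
$P{\left(p \right)} = - 16 p \left(5 + p\right)$ ($P{\left(p \right)} = - 8 \left(p + 5\right) \left(p + p\right) = - 8 \left(5 + p\right) 2 p = - 8 \cdot 2 p \left(5 + p\right) = - 16 p \left(5 + p\right)$)
$\frac{1}{P{\left(-25 \right)} - 16059} = \frac{1}{\left(-16\right) \left(-25\right) \left(5 - 25\right) - 16059} = \frac{1}{\left(-16\right) \left(-25\right) \left(-20\right) - 16059} = \frac{1}{-8000 - 16059} = \frac{1}{-24059} = - \frac{1}{24059}$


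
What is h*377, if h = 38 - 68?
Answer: -11310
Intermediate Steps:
h = -30
h*377 = -30*377 = -11310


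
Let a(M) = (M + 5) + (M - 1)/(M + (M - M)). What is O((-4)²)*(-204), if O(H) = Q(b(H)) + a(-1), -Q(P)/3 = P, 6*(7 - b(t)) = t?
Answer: 1428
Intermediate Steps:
b(t) = 7 - t/6
Q(P) = -3*P
a(M) = 5 + M + (-1 + M)/M (a(M) = (5 + M) + (-1 + M)/(M + 0) = (5 + M) + (-1 + M)/M = 5 + M + (-1 + M)/M)
O(H) = -15 + H/2 (O(H) = -3*(7 - H/6) + (6 - 1 - 1/(-1)) = (-21 + H/2) + (6 - 1 - 1*(-1)) = (-21 + H/2) + (6 - 1 + 1) = (-21 + H/2) + 6 = -15 + H/2)
O((-4)²)*(-204) = (-15 + (½)*(-4)²)*(-204) = (-15 + (½)*16)*(-204) = (-15 + 8)*(-204) = -7*(-204) = 1428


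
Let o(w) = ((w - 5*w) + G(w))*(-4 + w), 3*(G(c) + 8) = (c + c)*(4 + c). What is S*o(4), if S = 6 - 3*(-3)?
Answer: 0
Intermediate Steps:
G(c) = -8 + 2*c*(4 + c)/3 (G(c) = -8 + ((c + c)*(4 + c))/3 = -8 + ((2*c)*(4 + c))/3 = -8 + (2*c*(4 + c))/3 = -8 + 2*c*(4 + c)/3)
S = 15 (S = 6 + 9 = 15)
o(w) = (-4 + w)*(-8 - 4*w/3 + 2*w²/3) (o(w) = ((w - 5*w) + (-8 + 2*w²/3 + 8*w/3))*(-4 + w) = (-4*w + (-8 + 2*w²/3 + 8*w/3))*(-4 + w) = (-8 - 4*w/3 + 2*w²/3)*(-4 + w) = (-4 + w)*(-8 - 4*w/3 + 2*w²/3))
S*o(4) = 15*(32 - 4*4² - 8/3*4 + (⅔)*4³) = 15*(32 - 4*16 - 32/3 + (⅔)*64) = 15*(32 - 64 - 32/3 + 128/3) = 15*0 = 0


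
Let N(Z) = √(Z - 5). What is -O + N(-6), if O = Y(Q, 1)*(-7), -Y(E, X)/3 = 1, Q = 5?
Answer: -21 + I*√11 ≈ -21.0 + 3.3166*I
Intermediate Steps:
N(Z) = √(-5 + Z)
Y(E, X) = -3 (Y(E, X) = -3*1 = -3)
O = 21 (O = -3*(-7) = 21)
-O + N(-6) = -1*21 + √(-5 - 6) = -21 + √(-11) = -21 + I*√11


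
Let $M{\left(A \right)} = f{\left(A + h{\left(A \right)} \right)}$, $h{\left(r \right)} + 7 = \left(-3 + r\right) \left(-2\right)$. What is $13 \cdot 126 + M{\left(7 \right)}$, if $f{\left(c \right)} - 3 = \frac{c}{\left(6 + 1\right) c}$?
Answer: $\frac{11488}{7} \approx 1641.1$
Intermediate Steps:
$h{\left(r \right)} = -1 - 2 r$ ($h{\left(r \right)} = -7 + \left(-3 + r\right) \left(-2\right) = -7 - \left(-6 + 2 r\right) = -1 - 2 r$)
$f{\left(c \right)} = \frac{22}{7}$ ($f{\left(c \right)} = 3 + \frac{c}{\left(6 + 1\right) c} = 3 + \frac{c}{7 c} = 3 + c \frac{1}{7 c} = 3 + \frac{1}{7} = \frac{22}{7}$)
$M{\left(A \right)} = \frac{22}{7}$
$13 \cdot 126 + M{\left(7 \right)} = 13 \cdot 126 + \frac{22}{7} = 1638 + \frac{22}{7} = \frac{11488}{7}$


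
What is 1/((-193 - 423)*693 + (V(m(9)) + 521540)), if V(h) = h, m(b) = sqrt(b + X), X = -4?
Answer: 94652/8959001099 - sqrt(5)/8959001099 ≈ 1.0565e-5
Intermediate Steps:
m(b) = sqrt(-4 + b) (m(b) = sqrt(b - 4) = sqrt(-4 + b))
1/((-193 - 423)*693 + (V(m(9)) + 521540)) = 1/((-193 - 423)*693 + (sqrt(-4 + 9) + 521540)) = 1/(-616*693 + (sqrt(5) + 521540)) = 1/(-426888 + (521540 + sqrt(5))) = 1/(94652 + sqrt(5))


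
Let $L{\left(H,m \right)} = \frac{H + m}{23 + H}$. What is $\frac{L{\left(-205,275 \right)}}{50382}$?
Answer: $- \frac{5}{654966} \approx -7.634 \cdot 10^{-6}$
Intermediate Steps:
$L{\left(H,m \right)} = \frac{H + m}{23 + H}$
$\frac{L{\left(-205,275 \right)}}{50382} = \frac{\frac{1}{23 - 205} \left(-205 + 275\right)}{50382} = \frac{1}{-182} \cdot 70 \cdot \frac{1}{50382} = \left(- \frac{1}{182}\right) 70 \cdot \frac{1}{50382} = \left(- \frac{5}{13}\right) \frac{1}{50382} = - \frac{5}{654966}$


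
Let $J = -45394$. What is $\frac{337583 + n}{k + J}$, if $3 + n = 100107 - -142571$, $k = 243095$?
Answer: $\frac{82894}{28243} \approx 2.935$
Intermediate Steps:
$n = 242675$ ($n = -3 + \left(100107 - -142571\right) = -3 + \left(100107 + 142571\right) = -3 + 242678 = 242675$)
$\frac{337583 + n}{k + J} = \frac{337583 + 242675}{243095 - 45394} = \frac{580258}{197701} = 580258 \cdot \frac{1}{197701} = \frac{82894}{28243}$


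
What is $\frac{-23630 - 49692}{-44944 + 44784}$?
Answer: $\frac{36661}{80} \approx 458.26$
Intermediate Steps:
$\frac{-23630 - 49692}{-44944 + 44784} = - \frac{73322}{-160} = \left(-73322\right) \left(- \frac{1}{160}\right) = \frac{36661}{80}$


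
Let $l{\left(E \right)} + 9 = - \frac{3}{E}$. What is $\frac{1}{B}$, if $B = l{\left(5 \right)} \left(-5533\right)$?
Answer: $\frac{5}{265584} \approx 1.8826 \cdot 10^{-5}$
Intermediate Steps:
$l{\left(E \right)} = -9 - \frac{3}{E}$
$B = \frac{265584}{5}$ ($B = \left(-9 - \frac{3}{5}\right) \left(-5533\right) = \left(- \frac{48}{5}\right) \left(-5533\right) = \frac{265584}{5} \approx 53117.0$)
$\frac{1}{B} = \frac{1}{\frac{265584}{5}} = \frac{5}{265584}$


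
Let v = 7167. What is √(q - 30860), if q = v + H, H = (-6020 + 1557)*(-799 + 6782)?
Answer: I*√26725822 ≈ 5169.7*I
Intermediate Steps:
H = -26702129 (H = -4463*5983 = -26702129)
q = -26694962 (q = 7167 - 26702129 = -26694962)
√(q - 30860) = √(-26694962 - 30860) = √(-26725822) = I*√26725822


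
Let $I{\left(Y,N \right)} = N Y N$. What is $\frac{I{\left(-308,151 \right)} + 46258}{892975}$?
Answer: $- \frac{279058}{35719} \approx -7.8126$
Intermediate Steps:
$I{\left(Y,N \right)} = Y N^{2}$
$\frac{I{\left(-308,151 \right)} + 46258}{892975} = \frac{- 308 \cdot 151^{2} + 46258}{892975} = \left(\left(-308\right) 22801 + 46258\right) \frac{1}{892975} = \left(-7022708 + 46258\right) \frac{1}{892975} = \left(-6976450\right) \frac{1}{892975} = - \frac{279058}{35719}$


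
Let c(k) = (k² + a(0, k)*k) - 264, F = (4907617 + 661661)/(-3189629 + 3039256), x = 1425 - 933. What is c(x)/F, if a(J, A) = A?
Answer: -12126680212/928213 ≈ -13065.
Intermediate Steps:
x = 492
F = -5569278/150373 (F = 5569278/(-150373) = 5569278*(-1/150373) = -5569278/150373 ≈ -37.036)
c(k) = -264 + 2*k² (c(k) = (k² + k*k) - 264 = (k² + k²) - 264 = 2*k² - 264 = -264 + 2*k²)
c(x)/F = (-264 + 2*492²)/(-5569278/150373) = (-264 + 2*242064)*(-150373/5569278) = (-264 + 484128)*(-150373/5569278) = 483864*(-150373/5569278) = -12126680212/928213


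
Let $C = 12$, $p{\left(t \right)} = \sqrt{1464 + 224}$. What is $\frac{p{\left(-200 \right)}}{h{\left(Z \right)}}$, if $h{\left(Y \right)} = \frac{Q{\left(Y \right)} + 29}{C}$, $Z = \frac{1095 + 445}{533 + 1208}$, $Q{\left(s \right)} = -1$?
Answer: $\frac{6 \sqrt{422}}{7} \approx 17.608$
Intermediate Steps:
$p{\left(t \right)} = 2 \sqrt{422}$ ($p{\left(t \right)} = \sqrt{1688} = 2 \sqrt{422}$)
$Z = \frac{1540}{1741} \approx 0.88455$
$h{\left(Y \right)} = \frac{7}{3}$ ($h{\left(Y \right)} = \frac{-1 + 29}{12} = \frac{1}{12} \cdot 28 = \frac{7}{3}$)
$\frac{p{\left(-200 \right)}}{h{\left(Z \right)}} = \frac{2 \sqrt{422}}{\frac{7}{3}} = 2 \sqrt{422} \cdot \frac{3}{7} = \frac{6 \sqrt{422}}{7}$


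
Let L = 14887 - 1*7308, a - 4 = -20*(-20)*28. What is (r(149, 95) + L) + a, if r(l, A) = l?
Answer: 18932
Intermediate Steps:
a = 11204 (a = 4 - 20*(-20)*28 = 4 + 400*28 = 4 + 11200 = 11204)
L = 7579 (L = 14887 - 7308 = 7579)
(r(149, 95) + L) + a = (149 + 7579) + 11204 = 7728 + 11204 = 18932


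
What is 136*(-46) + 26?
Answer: -6230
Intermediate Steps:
136*(-46) + 26 = -6256 + 26 = -6230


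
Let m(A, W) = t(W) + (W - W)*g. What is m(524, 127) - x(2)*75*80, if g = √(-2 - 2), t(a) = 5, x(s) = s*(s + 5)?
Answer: -83995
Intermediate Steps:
x(s) = s*(5 + s)
g = 2*I (g = √(-4) = 2*I ≈ 2.0*I)
m(A, W) = 5 (m(A, W) = 5 + (W - W)*(2*I) = 5 + 0*(2*I) = 5 + 0 = 5)
m(524, 127) - x(2)*75*80 = 5 - (2*(5 + 2))*75*80 = 5 - (2*7)*75*80 = 5 - 14*75*80 = 5 - 1050*80 = 5 - 1*84000 = 5 - 84000 = -83995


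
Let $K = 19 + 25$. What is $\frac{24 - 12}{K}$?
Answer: $\frac{3}{11} \approx 0.27273$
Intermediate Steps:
$K = 44$
$\frac{24 - 12}{K} = \frac{24 - 12}{44} = 12 \cdot \frac{1}{44} = \frac{3}{11}$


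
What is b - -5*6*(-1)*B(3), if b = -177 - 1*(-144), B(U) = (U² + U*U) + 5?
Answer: -723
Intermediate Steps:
B(U) = 5 + 2*U² (B(U) = (U² + U²) + 5 = 2*U² + 5 = 5 + 2*U²)
b = -33 (b = -177 + 144 = -33)
b - -5*6*(-1)*B(3) = -33 - -5*6*(-1)*(5 + 2*3²) = -33 - (-30*(-1))*(5 + 2*9) = -33 - 30*(5 + 18) = -33 - 30*23 = -33 - 1*690 = -33 - 690 = -723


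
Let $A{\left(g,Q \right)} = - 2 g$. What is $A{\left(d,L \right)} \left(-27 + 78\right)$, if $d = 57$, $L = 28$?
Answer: $-5814$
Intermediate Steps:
$A{\left(d,L \right)} \left(-27 + 78\right) = \left(-2\right) 57 \left(-27 + 78\right) = \left(-114\right) 51 = -5814$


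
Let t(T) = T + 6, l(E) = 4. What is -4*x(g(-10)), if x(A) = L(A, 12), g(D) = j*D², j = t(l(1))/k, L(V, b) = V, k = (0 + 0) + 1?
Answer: -4000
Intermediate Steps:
t(T) = 6 + T
k = 1 (k = 0 + 1 = 1)
j = 10 (j = (6 + 4)/1 = 10*1 = 10)
g(D) = 10*D²
x(A) = A
-4*x(g(-10)) = -40*(-10)² = -40*100 = -4*1000 = -4000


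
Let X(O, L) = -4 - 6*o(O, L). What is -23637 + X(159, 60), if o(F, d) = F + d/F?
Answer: -1303655/53 ≈ -24597.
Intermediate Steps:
X(O, L) = -4 - 6*O - 6*L/O (X(O, L) = -4 - 6*(O + L/O) = -4 + (-6*O - 6*L/O) = -4 - 6*O - 6*L/O)
-23637 + X(159, 60) = -23637 + (-4 - 6*159 - 6*60/159) = -23637 + (-4 - 954 - 6*60*1/159) = -23637 + (-4 - 954 - 120/53) = -23637 - 50894/53 = -1303655/53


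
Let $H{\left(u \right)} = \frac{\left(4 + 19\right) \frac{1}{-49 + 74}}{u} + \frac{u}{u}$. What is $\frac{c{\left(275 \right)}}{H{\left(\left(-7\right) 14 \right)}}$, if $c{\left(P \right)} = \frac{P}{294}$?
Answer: $\frac{6875}{7281} \approx 0.94424$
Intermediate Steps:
$H{\left(u \right)} = 1 + \frac{23}{25 u}$ ($H{\left(u \right)} = \frac{23 \cdot \frac{1}{25}}{u} + 1 = \frac{23}{25 u} + 1 = 1 + \frac{23}{25 u}$)
$c{\left(P \right)} = \frac{P}{294}$ ($c{\left(P \right)} = P \frac{1}{294} = \frac{P}{294}$)
$\frac{c{\left(275 \right)}}{H{\left(\left(-7\right) 14 \right)}} = \frac{\frac{1}{294} \cdot 275}{\frac{1}{\left(-7\right) 14} \left(\frac{23}{25} - 98\right)} = \frac{275}{294 \frac{\frac{23}{25} - 98}{-98}} = \frac{275}{294 \left(\left(- \frac{1}{98}\right) \left(- \frac{2427}{25}\right)\right)} = \frac{275}{294 \cdot \frac{2427}{2450}} = \frac{275}{294} \cdot \frac{2450}{2427} = \frac{6875}{7281}$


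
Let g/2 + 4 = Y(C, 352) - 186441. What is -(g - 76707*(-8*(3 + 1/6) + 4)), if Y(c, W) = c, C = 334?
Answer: -1264194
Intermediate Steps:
g = -372222 (g = -8 + 2*(334 - 186441) = -8 + 2*(-186107) = -8 - 372214 = -372222)
-(g - 76707*(-8*(3 + 1/6) + 4)) = -(-372222 - 76707*(-8*(3 + 1/6) + 4)) = -(-372222 - 76707*(-8*(3 + 1*(⅙)) + 4)) = -(-372222 - 76707*(-8*(3 + ⅙) + 4)) = -(-372222 - 76707*(-8*19/6 + 4)) = -(-372222 - 76707*(-2*38/3 + 4)) = -(-372222 - 76707*(-76/3 + 4)) = -(-372222 - 76707*(-64/3)) = -(-372222 + 1636416) = -1*1264194 = -1264194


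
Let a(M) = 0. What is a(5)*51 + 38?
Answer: 38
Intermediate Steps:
a(5)*51 + 38 = 0*51 + 38 = 0 + 38 = 38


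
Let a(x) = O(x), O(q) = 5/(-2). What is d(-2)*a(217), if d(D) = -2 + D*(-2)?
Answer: -5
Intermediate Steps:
O(q) = -5/2 (O(q) = 5*(-½) = -5/2)
a(x) = -5/2
d(D) = -2 - 2*D
d(-2)*a(217) = (-2 - 2*(-2))*(-5/2) = (-2 + 4)*(-5/2) = 2*(-5/2) = -5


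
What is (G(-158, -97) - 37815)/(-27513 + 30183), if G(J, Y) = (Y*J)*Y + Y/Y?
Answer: -762218/1335 ≈ -570.95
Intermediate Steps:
G(J, Y) = 1 + J*Y**2 (G(J, Y) = (J*Y)*Y + 1 = J*Y**2 + 1 = 1 + J*Y**2)
(G(-158, -97) - 37815)/(-27513 + 30183) = ((1 - 158*(-97)**2) - 37815)/(-27513 + 30183) = ((1 - 158*9409) - 37815)/2670 = ((1 - 1486622) - 37815)*(1/2670) = (-1486621 - 37815)*(1/2670) = -1524436*1/2670 = -762218/1335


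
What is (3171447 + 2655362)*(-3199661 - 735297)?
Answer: -22928248689022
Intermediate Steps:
(3171447 + 2655362)*(-3199661 - 735297) = 5826809*(-3934958) = -22928248689022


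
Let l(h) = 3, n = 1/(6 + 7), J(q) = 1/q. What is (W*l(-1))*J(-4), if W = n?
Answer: -3/52 ≈ -0.057692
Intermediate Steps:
n = 1/13 ≈ 0.076923
W = 1/13 ≈ 0.076923
(W*l(-1))*J(-4) = ((1/13)*3)/(-4) = (3/13)*(-¼) = -3/52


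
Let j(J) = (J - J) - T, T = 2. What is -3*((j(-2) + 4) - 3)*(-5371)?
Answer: -16113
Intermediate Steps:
j(J) = -2 (j(J) = (J - J) - 1*2 = 0 - 2 = -2)
-3*((j(-2) + 4) - 3)*(-5371) = -3*((-2 + 4) - 3)*(-5371) = -3*(2 - 3)*(-5371) = -3*(-1)*(-5371) = 3*(-5371) = -16113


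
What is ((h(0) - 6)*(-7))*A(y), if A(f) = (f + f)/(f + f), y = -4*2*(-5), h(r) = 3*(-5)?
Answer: 147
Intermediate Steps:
h(r) = -15
y = 40 (y = -8*(-5) = 40)
A(f) = 1 (A(f) = (2*f)/((2*f)) = (2*f)*(1/(2*f)) = 1)
((h(0) - 6)*(-7))*A(y) = ((-15 - 6)*(-7))*1 = -21*(-7)*1 = 147*1 = 147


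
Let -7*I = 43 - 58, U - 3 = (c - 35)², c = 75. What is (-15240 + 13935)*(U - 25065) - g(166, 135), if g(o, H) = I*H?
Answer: 214323345/7 ≈ 3.0618e+7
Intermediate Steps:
U = 1603 (U = 3 + (75 - 35)² = 3 + 40² = 3 + 1600 = 1603)
I = 15/7 (I = -(43 - 58)/7 = -⅐*(-15) = 15/7 ≈ 2.1429)
g(o, H) = 15*H/7
(-15240 + 13935)*(U - 25065) - g(166, 135) = (-15240 + 13935)*(1603 - 25065) - 15*135/7 = -1305*(-23462) - 1*2025/7 = 30617910 - 2025/7 = 214323345/7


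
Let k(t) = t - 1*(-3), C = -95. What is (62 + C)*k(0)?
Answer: -99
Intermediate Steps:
k(t) = 3 + t (k(t) = t + 3 = 3 + t)
(62 + C)*k(0) = (62 - 95)*(3 + 0) = -33*3 = -99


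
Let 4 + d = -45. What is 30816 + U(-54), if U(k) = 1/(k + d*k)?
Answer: 79875073/2592 ≈ 30816.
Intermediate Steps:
d = -49 (d = -4 - 45 = -49)
U(k) = -1/(48*k) (U(k) = 1/(k - 49*k) = 1/(-48*k) = -1/(48*k))
30816 + U(-54) = 30816 - 1/48/(-54) = 30816 - 1/48*(-1/54) = 30816 + 1/2592 = 79875073/2592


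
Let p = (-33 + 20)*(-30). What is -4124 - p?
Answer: -4514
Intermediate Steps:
p = 390 (p = -13*(-30) = 390)
-4124 - p = -4124 - 1*390 = -4124 - 390 = -4514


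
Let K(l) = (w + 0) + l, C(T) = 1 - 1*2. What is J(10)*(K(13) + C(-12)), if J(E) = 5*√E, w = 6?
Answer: 90*√10 ≈ 284.60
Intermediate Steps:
C(T) = -1 (C(T) = 1 - 2 = -1)
K(l) = 6 + l (K(l) = (6 + 0) + l = 6 + l)
J(10)*(K(13) + C(-12)) = (5*√10)*((6 + 13) - 1) = (5*√10)*(19 - 1) = (5*√10)*18 = 90*√10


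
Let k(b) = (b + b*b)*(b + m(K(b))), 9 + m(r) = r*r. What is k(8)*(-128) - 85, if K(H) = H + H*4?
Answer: -14736469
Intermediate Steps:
K(H) = 5*H (K(H) = H + 4*H = 5*H)
m(r) = -9 + r**2 (m(r) = -9 + r*r = -9 + r**2)
k(b) = (b + b**2)*(-9 + b + 25*b**2) (k(b) = (b + b*b)*(b + (-9 + (5*b)**2)) = (b + b**2)*(b + (-9 + 25*b**2)) = (b + b**2)*(-9 + b + 25*b**2))
k(8)*(-128) - 85 = (8*(-9 - 8*8 + 25*8**3 + 26*8**2))*(-128) - 85 = (8*(-9 - 64 + 25*512 + 26*64))*(-128) - 85 = (8*(-9 - 64 + 12800 + 1664))*(-128) - 85 = (8*14391)*(-128) - 85 = 115128*(-128) - 85 = -14736384 - 85 = -14736469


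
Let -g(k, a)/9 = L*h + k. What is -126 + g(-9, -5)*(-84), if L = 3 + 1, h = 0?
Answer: -6930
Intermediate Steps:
L = 4
g(k, a) = -9*k (g(k, a) = -9*(4*0 + k) = -9*(0 + k) = -9*k)
-126 + g(-9, -5)*(-84) = -126 - 9*(-9)*(-84) = -126 + 81*(-84) = -126 - 6804 = -6930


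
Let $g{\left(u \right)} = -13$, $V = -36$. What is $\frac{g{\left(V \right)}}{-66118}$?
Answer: $\frac{1}{5086} \approx 0.00019662$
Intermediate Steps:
$\frac{g{\left(V \right)}}{-66118} = - \frac{13}{-66118} = \left(-13\right) \left(- \frac{1}{66118}\right) = \frac{1}{5086}$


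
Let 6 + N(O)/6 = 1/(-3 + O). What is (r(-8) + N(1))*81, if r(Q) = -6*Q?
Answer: 729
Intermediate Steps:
N(O) = -36 + 6/(-3 + O)
(r(-8) + N(1))*81 = (-6*(-8) + 6*(19 - 6*1)/(-3 + 1))*81 = (48 + 6*(19 - 6)/(-2))*81 = (48 + 6*(-½)*13)*81 = (48 - 39)*81 = 9*81 = 729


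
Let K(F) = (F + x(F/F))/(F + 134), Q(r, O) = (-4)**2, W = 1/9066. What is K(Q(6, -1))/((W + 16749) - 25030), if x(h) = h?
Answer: -25687/1876888625 ≈ -1.3686e-5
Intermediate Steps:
W = 1/9066 ≈ 0.00011030
Q(r, O) = 16
K(F) = (1 + F)/(134 + F) (K(F) = (F + F/F)/(F + 134) = (F + 1)/(134 + F) = (1 + F)/(134 + F))
K(Q(6, -1))/((W + 16749) - 25030) = ((1 + 16)/(134 + 16))/((1/9066 + 16749) - 25030) = (17/150)/(151846435/9066 - 25030) = ((1/150)*17)/(-75075545/9066) = (17/150)*(-9066/75075545) = -25687/1876888625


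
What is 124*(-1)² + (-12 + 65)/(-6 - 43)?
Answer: 6023/49 ≈ 122.92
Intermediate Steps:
124*(-1)² + (-12 + 65)/(-6 - 43) = 124*1 + 53/(-49) = 124 + 53*(-1/49) = 124 - 53/49 = 6023/49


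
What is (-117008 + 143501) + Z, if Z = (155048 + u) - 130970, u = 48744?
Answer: 99315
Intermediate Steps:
Z = 72822 (Z = (155048 + 48744) - 130970 = 203792 - 130970 = 72822)
(-117008 + 143501) + Z = (-117008 + 143501) + 72822 = 26493 + 72822 = 99315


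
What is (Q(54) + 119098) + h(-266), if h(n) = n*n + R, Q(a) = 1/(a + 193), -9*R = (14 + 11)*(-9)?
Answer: 46900114/247 ≈ 1.8988e+5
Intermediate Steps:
R = 25 (R = -(14 + 11)*(-9)/9 = -25*(-9)/9 = -⅑*(-225) = 25)
Q(a) = 1/(193 + a)
h(n) = 25 + n² (h(n) = n*n + 25 = n² + 25 = 25 + n²)
(Q(54) + 119098) + h(-266) = (1/(193 + 54) + 119098) + (25 + (-266)²) = (1/247 + 119098) + (25 + 70756) = (1/247 + 119098) + 70781 = 29417207/247 + 70781 = 46900114/247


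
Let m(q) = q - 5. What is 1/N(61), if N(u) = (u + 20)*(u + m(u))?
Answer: 1/9477 ≈ 0.00010552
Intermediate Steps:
m(q) = -5 + q
N(u) = (-5 + 2*u)*(20 + u) (N(u) = (u + 20)*(u + (-5 + u)) = (20 + u)*(-5 + 2*u) = (-5 + 2*u)*(20 + u))
1/N(61) = 1/(-100 + 2*61² + 35*61) = 1/(-100 + 2*3721 + 2135) = 1/(-100 + 7442 + 2135) = 1/9477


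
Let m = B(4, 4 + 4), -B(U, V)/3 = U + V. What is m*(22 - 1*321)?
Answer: 10764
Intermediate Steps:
B(U, V) = -3*U - 3*V (B(U, V) = -3*(U + V) = -3*U - 3*V)
m = -36 (m = -3*4 - 3*(4 + 4) = -12 - 3*8 = -12 - 24 = -36)
m*(22 - 1*321) = -36*(22 - 1*321) = -36*(22 - 321) = -36*(-299) = 10764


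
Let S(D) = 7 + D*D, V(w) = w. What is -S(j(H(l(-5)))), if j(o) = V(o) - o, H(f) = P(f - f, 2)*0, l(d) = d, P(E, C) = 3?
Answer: -7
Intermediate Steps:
H(f) = 0 (H(f) = 3*0 = 0)
j(o) = 0 (j(o) = o - o = 0)
S(D) = 7 + D²
-S(j(H(l(-5)))) = -(7 + 0²) = -(7 + 0) = -1*7 = -7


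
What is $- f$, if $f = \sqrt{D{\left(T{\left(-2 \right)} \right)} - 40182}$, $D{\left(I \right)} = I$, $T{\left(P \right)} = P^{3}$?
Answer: $- i \sqrt{40190} \approx - 200.47 i$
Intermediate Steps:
$f = i \sqrt{40190}$ ($f = \sqrt{\left(-2\right)^{3} - 40182} = \sqrt{-8 - 40182} = \sqrt{-40190} = i \sqrt{40190} \approx 200.47 i$)
$- f = - i \sqrt{40190}$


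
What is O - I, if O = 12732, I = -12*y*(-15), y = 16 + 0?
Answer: 9852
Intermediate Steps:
y = 16
I = 2880 (I = -12*16*(-15) = -192*(-15) = 2880)
O - I = 12732 - 1*2880 = 12732 - 2880 = 9852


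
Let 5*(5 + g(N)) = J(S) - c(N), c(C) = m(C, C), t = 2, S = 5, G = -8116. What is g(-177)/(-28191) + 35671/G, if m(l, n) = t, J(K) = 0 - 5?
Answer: -5027746093/1143990780 ≈ -4.3949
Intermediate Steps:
J(K) = -5
m(l, n) = 2
c(C) = 2
g(N) = -32/5 (g(N) = -5 + (-5 - 1*2)/5 = -5 + (-5 - 2)/5 = -5 + (⅕)*(-7) = -5 - 7/5 = -32/5)
g(-177)/(-28191) + 35671/G = -32/5/(-28191) + 35671/(-8116) = -32/5*(-1/28191) + 35671*(-1/8116) = 32/140955 - 35671/8116 = -5027746093/1143990780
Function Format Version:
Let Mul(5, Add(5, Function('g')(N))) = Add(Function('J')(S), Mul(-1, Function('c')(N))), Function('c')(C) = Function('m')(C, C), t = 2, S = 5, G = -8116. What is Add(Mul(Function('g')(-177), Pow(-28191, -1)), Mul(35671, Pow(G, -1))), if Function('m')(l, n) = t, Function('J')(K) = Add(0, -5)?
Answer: Rational(-5027746093, 1143990780) ≈ -4.3949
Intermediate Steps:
Function('J')(K) = -5
Function('m')(l, n) = 2
Function('c')(C) = 2
Function('g')(N) = Rational(-32, 5) (Function('g')(N) = Add(-5, Mul(Rational(1, 5), Add(-5, Mul(-1, 2)))) = Add(-5, Mul(Rational(1, 5), Add(-5, -2))) = Add(-5, Mul(Rational(1, 5), -7)) = Add(-5, Rational(-7, 5)) = Rational(-32, 5))
Add(Mul(Function('g')(-177), Pow(-28191, -1)), Mul(35671, Pow(G, -1))) = Add(Mul(Rational(-32, 5), Pow(-28191, -1)), Mul(35671, Pow(-8116, -1))) = Add(Mul(Rational(-32, 5), Rational(-1, 28191)), Mul(35671, Rational(-1, 8116))) = Add(Rational(32, 140955), Rational(-35671, 8116)) = Rational(-5027746093, 1143990780)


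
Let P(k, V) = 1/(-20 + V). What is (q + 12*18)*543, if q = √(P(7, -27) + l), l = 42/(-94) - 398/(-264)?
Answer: 117288 + 181*√10002399/1034 ≈ 1.1784e+5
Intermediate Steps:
l = 6581/6204 (l = 42*(-1/94) - 398*(-1/264) = -21/47 + 199/132 = 6581/6204 ≈ 1.0608)
q = √10002399/3102 (q = √(1/(-20 - 27) + 6581/6204) = √(1/(-47) + 6581/6204) = √(-1/47 + 6581/6204) = √(6449/6204) = √10002399/3102 ≈ 1.0196)
(q + 12*18)*543 = (√10002399/3102 + 12*18)*543 = (√10002399/3102 + 216)*543 = (216 + √10002399/3102)*543 = 117288 + 181*√10002399/1034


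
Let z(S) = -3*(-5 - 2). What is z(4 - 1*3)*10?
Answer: 210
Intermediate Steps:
z(S) = 21 (z(S) = -3*(-7) = 21)
z(4 - 1*3)*10 = 21*10 = 210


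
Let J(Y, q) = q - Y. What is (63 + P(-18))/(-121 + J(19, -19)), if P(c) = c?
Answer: -15/53 ≈ -0.28302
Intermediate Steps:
(63 + P(-18))/(-121 + J(19, -19)) = (63 - 18)/(-121 + (-19 - 1*19)) = 45/(-121 + (-19 - 19)) = 45/(-121 - 38) = 45/(-159) = 45*(-1/159) = -15/53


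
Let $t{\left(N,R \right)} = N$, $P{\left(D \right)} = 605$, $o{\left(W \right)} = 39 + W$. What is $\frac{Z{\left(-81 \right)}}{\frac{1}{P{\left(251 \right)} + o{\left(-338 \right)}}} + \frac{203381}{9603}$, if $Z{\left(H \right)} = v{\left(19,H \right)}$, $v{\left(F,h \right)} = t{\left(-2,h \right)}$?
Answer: $- \frac{5673655}{9603} \approx -590.82$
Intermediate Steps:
$v{\left(F,h \right)} = -2$
$Z{\left(H \right)} = -2$
$\frac{Z{\left(-81 \right)}}{\frac{1}{P{\left(251 \right)} + o{\left(-338 \right)}}} + \frac{203381}{9603} = - \frac{2}{\frac{1}{605 + \left(39 - 338\right)}} + \frac{203381}{9603} = - \frac{2}{\frac{1}{605 - 299}} + 203381 \cdot \frac{1}{9603} = - \frac{2}{\frac{1}{306}} + \frac{203381}{9603} = - 2 \frac{1}{\frac{1}{306}} + \frac{203381}{9603} = \left(-2\right) 306 + \frac{203381}{9603} = -612 + \frac{203381}{9603} = - \frac{5673655}{9603}$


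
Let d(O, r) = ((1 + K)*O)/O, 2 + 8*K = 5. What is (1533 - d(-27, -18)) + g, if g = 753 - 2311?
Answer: -211/8 ≈ -26.375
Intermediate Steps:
K = 3/8 (K = -¼ + (⅛)*5 = -¼ + 5/8 = 3/8 ≈ 0.37500)
d(O, r) = 11/8 (d(O, r) = ((1 + 3/8)*O)/O = (11*O/8)/O = 11/8)
g = -1558
(1533 - d(-27, -18)) + g = (1533 - 1*11/8) - 1558 = (1533 - 11/8) - 1558 = 12253/8 - 1558 = -211/8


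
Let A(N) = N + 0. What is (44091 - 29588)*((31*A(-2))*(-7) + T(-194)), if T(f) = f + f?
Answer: 667138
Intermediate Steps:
A(N) = N
T(f) = 2*f
(44091 - 29588)*((31*A(-2))*(-7) + T(-194)) = (44091 - 29588)*((31*(-2))*(-7) + 2*(-194)) = 14503*(-62*(-7) - 388) = 14503*(434 - 388) = 14503*46 = 667138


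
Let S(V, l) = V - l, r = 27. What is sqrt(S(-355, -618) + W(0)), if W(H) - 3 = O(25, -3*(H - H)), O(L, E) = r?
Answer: sqrt(293) ≈ 17.117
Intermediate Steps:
O(L, E) = 27
W(H) = 30 (W(H) = 3 + 27 = 30)
sqrt(S(-355, -618) + W(0)) = sqrt((-355 - 1*(-618)) + 30) = sqrt((-355 + 618) + 30) = sqrt(263 + 30) = sqrt(293)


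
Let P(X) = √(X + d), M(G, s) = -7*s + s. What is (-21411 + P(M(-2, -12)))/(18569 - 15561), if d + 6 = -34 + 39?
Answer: -21411/3008 + √71/3008 ≈ -7.1152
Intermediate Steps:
d = -1 (d = -6 + (-34 + 39) = -6 + 5 = -1)
M(G, s) = -6*s
P(X) = √(-1 + X) (P(X) = √(X - 1) = √(-1 + X))
(-21411 + P(M(-2, -12)))/(18569 - 15561) = (-21411 + √(-1 - 6*(-12)))/(18569 - 15561) = (-21411 + √(-1 + 72))/3008 = (-21411 + √71)*(1/3008) = -21411/3008 + √71/3008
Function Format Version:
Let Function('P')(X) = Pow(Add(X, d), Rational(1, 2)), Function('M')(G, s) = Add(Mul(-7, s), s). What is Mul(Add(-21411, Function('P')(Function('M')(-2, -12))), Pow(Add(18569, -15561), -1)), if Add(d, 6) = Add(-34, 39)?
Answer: Add(Rational(-21411, 3008), Mul(Rational(1, 3008), Pow(71, Rational(1, 2)))) ≈ -7.1152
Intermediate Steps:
d = -1 (d = Add(-6, Add(-34, 39)) = Add(-6, 5) = -1)
Function('M')(G, s) = Mul(-6, s)
Function('P')(X) = Pow(Add(-1, X), Rational(1, 2)) (Function('P')(X) = Pow(Add(X, -1), Rational(1, 2)) = Pow(Add(-1, X), Rational(1, 2)))
Mul(Add(-21411, Function('P')(Function('M')(-2, -12))), Pow(Add(18569, -15561), -1)) = Mul(Add(-21411, Pow(Add(-1, Mul(-6, -12)), Rational(1, 2))), Pow(Add(18569, -15561), -1)) = Mul(Add(-21411, Pow(Add(-1, 72), Rational(1, 2))), Pow(3008, -1)) = Mul(Add(-21411, Pow(71, Rational(1, 2))), Rational(1, 3008)) = Add(Rational(-21411, 3008), Mul(Rational(1, 3008), Pow(71, Rational(1, 2))))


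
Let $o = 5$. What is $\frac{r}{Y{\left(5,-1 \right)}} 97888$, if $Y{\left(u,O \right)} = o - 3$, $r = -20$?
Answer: $-978880$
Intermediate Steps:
$Y{\left(u,O \right)} = 2$ ($Y{\left(u,O \right)} = 5 - 3 = 2$)
$\frac{r}{Y{\left(5,-1 \right)}} 97888 = - \frac{20}{2} \cdot 97888 = \left(-20\right) \frac{1}{2} \cdot 97888 = \left(-10\right) 97888 = -978880$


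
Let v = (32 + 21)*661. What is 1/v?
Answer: 1/35033 ≈ 2.8545e-5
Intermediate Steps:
v = 35033 (v = 53*661 = 35033)
1/v = 1/35033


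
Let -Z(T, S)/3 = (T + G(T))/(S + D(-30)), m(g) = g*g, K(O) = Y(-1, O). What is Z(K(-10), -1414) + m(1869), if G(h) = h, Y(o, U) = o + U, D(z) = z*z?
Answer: 897742344/257 ≈ 3.4932e+6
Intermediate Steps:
D(z) = z²
Y(o, U) = U + o
K(O) = -1 + O (K(O) = O - 1 = -1 + O)
m(g) = g²
Z(T, S) = -6*T/(900 + S) (Z(T, S) = -3*(T + T)/(S + (-30)²) = -3*2*T/(S + 900) = -3*2*T/(900 + S) = -6*T/(900 + S))
Z(K(-10), -1414) + m(1869) = -6*(-1 - 10)/(900 - 1414) + 1869² = -6*(-11)/(-514) + 3493161 = -6*(-11)*(-1/514) + 3493161 = -33/257 + 3493161 = 897742344/257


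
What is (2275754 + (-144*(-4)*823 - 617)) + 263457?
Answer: 3012642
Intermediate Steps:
(2275754 + (-144*(-4)*823 - 617)) + 263457 = (2275754 + (576*823 - 617)) + 263457 = (2275754 + (474048 - 617)) + 263457 = (2275754 + 473431) + 263457 = 2749185 + 263457 = 3012642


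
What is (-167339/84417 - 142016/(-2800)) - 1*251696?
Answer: -531082673519/2110425 ≈ -2.5165e+5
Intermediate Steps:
(-167339/84417 - 142016/(-2800)) - 1*251696 = (-167339*1/84417 - 142016*(-1/2800)) - 251696 = (-167339/84417 + 1268/25) - 251696 = 102857281/2110425 - 251696 = -531082673519/2110425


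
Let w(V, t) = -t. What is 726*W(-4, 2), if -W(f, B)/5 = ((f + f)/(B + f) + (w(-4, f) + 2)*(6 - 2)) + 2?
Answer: -108900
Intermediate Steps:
W(f, B) = -50 + 20*f - 10*f/(B + f) (W(f, B) = -5*(((f + f)/(B + f) + (-f + 2)*(6 - 2)) + 2) = -5*(((2*f)/(B + f) + (2 - f)*4) + 2) = -5*((2*f/(B + f) + (8 - 4*f)) + 2) = -5*((8 - 4*f + 2*f/(B + f)) + 2) = -5*(10 - 4*f + 2*f/(B + f)) = -50 + 20*f - 10*f/(B + f))
726*W(-4, 2) = 726*(10*(-6*(-4) - 5*2 + 2*(-4)² + 2*2*(-4))/(2 - 4)) = 726*(10*(24 - 10 + 2*16 - 16)/(-2)) = 726*(10*(-½)*(24 - 10 + 32 - 16)) = 726*(10*(-½)*30) = 726*(-150) = -108900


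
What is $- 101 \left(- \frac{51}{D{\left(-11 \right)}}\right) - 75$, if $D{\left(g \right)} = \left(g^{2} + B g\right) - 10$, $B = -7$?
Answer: $- \frac{8949}{188} \approx -47.601$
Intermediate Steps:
$D{\left(g \right)} = -10 + g^{2} - 7 g$ ($D{\left(g \right)} = \left(g^{2} - 7 g\right) - 10 = -10 + g^{2} - 7 g$)
$- 101 \left(- \frac{51}{D{\left(-11 \right)}}\right) - 75 = - 101 \left(- \frac{51}{-10 + \left(-11\right)^{2} - -77}\right) - 75 = - 101 \left(- \frac{51}{-10 + 121 + 77}\right) - 75 = - 101 \left(- \frac{51}{188}\right) - 75 = - 101 \left(\left(-51\right) \frac{1}{188}\right) - 75 = \left(-101\right) \left(- \frac{51}{188}\right) - 75 = \frac{5151}{188} - 75 = - \frac{8949}{188}$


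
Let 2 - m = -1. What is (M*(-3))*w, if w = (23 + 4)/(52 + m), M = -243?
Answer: 19683/55 ≈ 357.87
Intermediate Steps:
m = 3 (m = 2 - 1*(-1) = 2 + 1 = 3)
w = 27/55 (w = (23 + 4)/(52 + 3) = 27/55 ≈ 0.49091)
(M*(-3))*w = -243*(-3)*(27/55) = 729*(27/55) = 19683/55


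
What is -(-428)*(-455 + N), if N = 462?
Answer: 2996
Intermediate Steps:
-(-428)*(-455 + N) = -(-428)*(-455 + 462) = -(-428)*7 = -1*(-2996) = 2996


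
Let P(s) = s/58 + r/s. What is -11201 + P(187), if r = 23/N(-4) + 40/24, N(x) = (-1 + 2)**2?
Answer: -364348939/32538 ≈ -11198.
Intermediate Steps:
N(x) = 1 (N(x) = 1**2 = 1)
r = 74/3 (r = 23/1 + 40/24 = 23*1 + 40*(1/24) = 23 + 5/3 = 74/3 ≈ 24.667)
P(s) = s/58 + 74/(3*s)
-11201 + P(187) = -11201 + ((1/58)*187 + (74/3)/187) = -11201 + (187/58 + (74/3)*(1/187)) = -11201 + (187/58 + 74/561) = -11201 + 109199/32538 = -364348939/32538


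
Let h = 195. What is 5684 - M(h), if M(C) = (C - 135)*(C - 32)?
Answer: -4096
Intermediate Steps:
M(C) = (-135 + C)*(-32 + C)
5684 - M(h) = 5684 - (4320 + 195**2 - 167*195) = 5684 - (4320 + 38025 - 32565) = 5684 - 1*9780 = 5684 - 9780 = -4096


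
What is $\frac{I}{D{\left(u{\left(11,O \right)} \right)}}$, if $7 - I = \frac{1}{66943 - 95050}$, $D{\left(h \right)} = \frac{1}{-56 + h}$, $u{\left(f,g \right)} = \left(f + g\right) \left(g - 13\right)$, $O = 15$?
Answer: $- \frac{787000}{28107} \approx -28.0$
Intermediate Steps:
$u{\left(f,g \right)} = \left(-13 + g\right) \left(f + g\right)$ ($u{\left(f,g \right)} = \left(f + g\right) \left(-13 + g\right) = \left(-13 + g\right) \left(f + g\right)$)
$I = \frac{196750}{28107}$ ($I = 7 - \frac{1}{66943 - 95050} = 7 - \frac{1}{-28107} = 7 - - \frac{1}{28107} = 7 + \frac{1}{28107} = \frac{196750}{28107} \approx 7.0$)
$\frac{I}{D{\left(u{\left(11,O \right)} \right)}} = \frac{196750}{28107 \frac{1}{-56 + \left(15^{2} - 143 - 195 + 11 \cdot 15\right)}} = \frac{196750}{28107 \frac{1}{-56 + \left(225 - 143 - 195 + 165\right)}} = \frac{196750}{28107 \frac{1}{-56 + 52}} = \frac{196750}{28107 \frac{1}{-4}} = \frac{196750}{28107 \left(- \frac{1}{4}\right)} = \frac{196750}{28107} \left(-4\right) = - \frac{787000}{28107}$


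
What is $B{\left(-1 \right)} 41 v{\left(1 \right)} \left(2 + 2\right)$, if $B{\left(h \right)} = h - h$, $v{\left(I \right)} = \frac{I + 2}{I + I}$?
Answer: $0$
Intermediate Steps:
$v{\left(I \right)} = \frac{2 + I}{2 I}$
$B{\left(h \right)} = 0$
$B{\left(-1 \right)} 41 v{\left(1 \right)} \left(2 + 2\right) = 0 \cdot 41 \frac{2 + 1}{2 \cdot 1} \left(2 + 2\right) = 0 \cdot \frac{1}{2} \cdot 1 \cdot 3 \cdot 4 = 0 \cdot \frac{3}{2} \cdot 4 = 0 \cdot 6 = 0$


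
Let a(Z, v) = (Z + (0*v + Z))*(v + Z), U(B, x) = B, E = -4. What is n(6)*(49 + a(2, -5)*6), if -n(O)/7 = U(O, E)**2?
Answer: 5796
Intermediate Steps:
a(Z, v) = 2*Z*(Z + v) (a(Z, v) = (Z + (0 + Z))*(Z + v) = (Z + Z)*(Z + v) = (2*Z)*(Z + v) = 2*Z*(Z + v))
n(O) = -7*O**2
n(6)*(49 + a(2, -5)*6) = (-7*6**2)*(49 + (2*2*(2 - 5))*6) = (-7*36)*(49 + (2*2*(-3))*6) = -252*(49 - 12*6) = -252*(49 - 72) = -252*(-23) = 5796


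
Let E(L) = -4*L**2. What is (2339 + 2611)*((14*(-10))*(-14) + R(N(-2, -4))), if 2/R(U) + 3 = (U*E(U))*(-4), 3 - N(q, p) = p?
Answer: 10643095980/1097 ≈ 9.7020e+6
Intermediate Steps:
N(q, p) = 3 - p
R(U) = 2/(-3 + 16*U**3) (R(U) = 2/(-3 + (U*(-4*U**2))*(-4)) = 2/(-3 - 4*U**3*(-4)) = 2/(-3 + 16*U**3))
(2339 + 2611)*((14*(-10))*(-14) + R(N(-2, -4))) = (2339 + 2611)*((14*(-10))*(-14) + 2/(-3 + 16*(3 - 1*(-4))**3)) = 4950*(-140*(-14) + 2/(-3 + 16*(3 + 4)**3)) = 4950*(1960 + 2/(-3 + 16*7**3)) = 4950*(1960 + 2/(-3 + 16*343)) = 4950*(1960 + 2/(-3 + 5488)) = 4950*(1960 + 2/5485) = 4950*(10750602/5485) = 10643095980/1097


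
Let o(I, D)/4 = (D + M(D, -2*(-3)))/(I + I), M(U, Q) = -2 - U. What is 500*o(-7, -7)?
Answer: 2000/7 ≈ 285.71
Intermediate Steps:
o(I, D) = -4/I (o(I, D) = 4*((D + (-2 - D))/(I + I)) = 4*(-2*1/(2*I)) = 4*(-1/I) = -4/I)
500*o(-7, -7) = 500*(-4/(-7)) = 500*(-4*(-1/7)) = 500*(4/7) = 2000/7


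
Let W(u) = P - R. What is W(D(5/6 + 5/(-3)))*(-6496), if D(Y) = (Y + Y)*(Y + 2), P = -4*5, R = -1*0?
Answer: 129920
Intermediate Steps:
R = 0
P = -20
D(Y) = 2*Y*(2 + Y) (D(Y) = (2*Y)*(2 + Y) = 2*Y*(2 + Y))
W(u) = -20 (W(u) = -20 - 1*0 = -20 + 0 = -20)
W(D(5/6 + 5/(-3)))*(-6496) = -20*(-6496) = 129920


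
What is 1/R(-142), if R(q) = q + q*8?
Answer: -1/1278 ≈ -0.00078247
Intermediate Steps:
R(q) = 9*q (R(q) = q + 8*q = 9*q)
1/R(-142) = 1/(9*(-142)) = 1/(-1278) = -1/1278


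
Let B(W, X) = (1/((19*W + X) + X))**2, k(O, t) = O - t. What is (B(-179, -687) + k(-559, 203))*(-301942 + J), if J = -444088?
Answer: 2592316420808294/4560125 ≈ 5.6847e+8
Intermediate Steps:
B(W, X) = (2*X + 19*W)**(-2) (B(W, X) = (1/((X + 19*W) + X))**2 = (1/(2*X + 19*W))**2 = (2*X + 19*W)**(-2))
(B(-179, -687) + k(-559, 203))*(-301942 + J) = ((2*(-687) + 19*(-179))**(-2) + (-559 - 1*203))*(-301942 - 444088) = ((-1374 - 3401)**(-2) + (-559 - 203))*(-746030) = ((-4775)**(-2) - 762)*(-746030) = (1/22800625 - 762)*(-746030) = -17374076249/22800625*(-746030) = 2592316420808294/4560125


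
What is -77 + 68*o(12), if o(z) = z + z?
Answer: 1555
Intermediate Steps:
o(z) = 2*z
-77 + 68*o(12) = -77 + 68*(2*12) = -77 + 68*24 = -77 + 1632 = 1555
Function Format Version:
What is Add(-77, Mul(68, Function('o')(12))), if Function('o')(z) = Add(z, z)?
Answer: 1555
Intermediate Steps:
Function('o')(z) = Mul(2, z)
Add(-77, Mul(68, Function('o')(12))) = Add(-77, Mul(68, Mul(2, 12))) = Add(-77, Mul(68, 24)) = Add(-77, 1632) = 1555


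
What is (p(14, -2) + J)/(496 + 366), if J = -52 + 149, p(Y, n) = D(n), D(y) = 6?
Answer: 103/862 ≈ 0.11949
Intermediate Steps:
p(Y, n) = 6
J = 97
(p(14, -2) + J)/(496 + 366) = (6 + 97)/(496 + 366) = 103/862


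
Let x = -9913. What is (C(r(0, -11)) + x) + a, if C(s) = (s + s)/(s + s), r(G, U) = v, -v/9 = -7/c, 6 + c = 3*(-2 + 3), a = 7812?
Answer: -2100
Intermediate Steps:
c = -3 (c = -6 + 3*(-2 + 3) = -6 + 3*1 = -6 + 3 = -3)
v = -21 (v = -(-63)/(-3) = -(-63)*(-1)/3 = -9*7/3 = -21)
r(G, U) = -21
C(s) = 1 (C(s) = (2*s)/((2*s)) = (2*s)*(1/(2*s)) = 1)
(C(r(0, -11)) + x) + a = (1 - 9913) + 7812 = -9912 + 7812 = -2100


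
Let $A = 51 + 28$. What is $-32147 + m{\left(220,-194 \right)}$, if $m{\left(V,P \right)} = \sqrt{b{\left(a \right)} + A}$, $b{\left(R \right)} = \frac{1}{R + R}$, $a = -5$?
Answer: $-32147 + \frac{\sqrt{7890}}{10} \approx -32138.0$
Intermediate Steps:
$b{\left(R \right)} = \frac{1}{2 R}$
$A = 79$
$m{\left(V,P \right)} = \frac{\sqrt{7890}}{10}$ ($m{\left(V,P \right)} = \sqrt{\frac{1}{2 \left(-5\right)} + 79} = \sqrt{\frac{1}{2} \left(- \frac{1}{5}\right) + 79} = \sqrt{- \frac{1}{10} + 79} = \sqrt{\frac{789}{10}} = \frac{\sqrt{7890}}{10}$)
$-32147 + m{\left(220,-194 \right)} = -32147 + \frac{\sqrt{7890}}{10}$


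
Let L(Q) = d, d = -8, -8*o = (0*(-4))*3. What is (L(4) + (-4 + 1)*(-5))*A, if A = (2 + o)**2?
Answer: 28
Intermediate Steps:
o = 0 (o = -0*(-4)*3/8 = -0*3 = -1/8*0 = 0)
L(Q) = -8
A = 4 (A = (2 + 0)**2 = 2**2 = 4)
(L(4) + (-4 + 1)*(-5))*A = (-8 + (-4 + 1)*(-5))*4 = (-8 - 3*(-5))*4 = (-8 + 15)*4 = 7*4 = 28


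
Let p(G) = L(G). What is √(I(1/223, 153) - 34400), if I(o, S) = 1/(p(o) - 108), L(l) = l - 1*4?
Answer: I*√95364564753/1665 ≈ 185.47*I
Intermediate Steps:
L(l) = -4 + l (L(l) = l - 4 = -4 + l)
p(G) = -4 + G
I(o, S) = 1/(-112 + o) (I(o, S) = 1/((-4 + o) - 108) = 1/(-112 + o))
√(I(1/223, 153) - 34400) = √(1/(-112 + 1/223) - 34400) = √(1/(-24975/223) - 34400) = √(-223/24975 - 34400) = √(-859140223/24975) = I*√95364564753/1665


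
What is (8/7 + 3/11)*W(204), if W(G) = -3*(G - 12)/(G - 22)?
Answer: -31392/7007 ≈ -4.4801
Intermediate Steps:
W(G) = -3*(-12 + G)/(-22 + G)
(8/7 + 3/11)*W(204) = (8/7 + 3/11)*(3*(12 - 1*204)/(-22 + 204)) = (8*(⅐) + 3*(1/11))*(3*(12 - 204)/182) = (8/7 + 3/11)*(3*(1/182)*(-192)) = (109/77)*(-288/91) = -31392/7007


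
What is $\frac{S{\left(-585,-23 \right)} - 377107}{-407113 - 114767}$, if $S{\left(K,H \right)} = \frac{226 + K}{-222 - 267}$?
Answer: $\frac{46101241}{63799830} \approx 0.72259$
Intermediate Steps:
$S{\left(K,H \right)} = - \frac{226}{489} - \frac{K}{489}$ ($S{\left(K,H \right)} = \frac{226 + K}{-489} = \left(226 + K\right) \left(- \frac{1}{489}\right) = - \frac{226}{489} - \frac{K}{489}$)
$\frac{S{\left(-585,-23 \right)} - 377107}{-407113 - 114767} = \frac{\left(- \frac{226}{489} - - \frac{195}{163}\right) - 377107}{-407113 - 114767} = \frac{\left(- \frac{226}{489} + \frac{195}{163}\right) - 377107}{-521880} = \left(\frac{359}{489} - 377107\right) \left(- \frac{1}{521880}\right) = \left(- \frac{184404964}{489}\right) \left(- \frac{1}{521880}\right) = \frac{46101241}{63799830}$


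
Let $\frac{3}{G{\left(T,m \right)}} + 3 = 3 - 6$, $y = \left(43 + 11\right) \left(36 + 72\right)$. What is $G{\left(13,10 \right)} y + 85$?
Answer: $-2831$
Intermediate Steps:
$y = 5832$ ($y = 54 \cdot 108 = 5832$)
$G{\left(T,m \right)} = - \frac{1}{2}$ ($G{\left(T,m \right)} = \frac{3}{-3 + \left(3 - 6\right)} = \frac{3}{-3 - 3} = \frac{3}{-6} = 3 \left(- \frac{1}{6}\right) = - \frac{1}{2}$)
$G{\left(13,10 \right)} y + 85 = \left(- \frac{1}{2}\right) 5832 + 85 = -2916 + 85 = -2831$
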